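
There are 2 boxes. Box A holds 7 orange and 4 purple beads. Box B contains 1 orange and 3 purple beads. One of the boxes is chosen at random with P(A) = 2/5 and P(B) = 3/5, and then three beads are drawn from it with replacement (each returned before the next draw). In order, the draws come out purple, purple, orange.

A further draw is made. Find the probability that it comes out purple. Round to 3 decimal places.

For each hypothesis, P(data | H) works out to: P(data | box A) = (4/11)(4/11)(7/11) = 0.084147; P(data | box B) = (3/4)(3/4)(1/4) = 0.14062.
Weighting by the prior gives 2/5 · 0.084147 = 0.033659, 3/5 · 0.14062 = 0.084375; these sum to 0.11803.
Normalising, the posterior is P(box A | data) = 0.28516, P(box B | data) = 0.71484.
So P(purple next | data) = Σ P(purple next | H) P(H | data) = (4/11)(0.28516) + (3/4)(0.71484) = 0.63982.

0.640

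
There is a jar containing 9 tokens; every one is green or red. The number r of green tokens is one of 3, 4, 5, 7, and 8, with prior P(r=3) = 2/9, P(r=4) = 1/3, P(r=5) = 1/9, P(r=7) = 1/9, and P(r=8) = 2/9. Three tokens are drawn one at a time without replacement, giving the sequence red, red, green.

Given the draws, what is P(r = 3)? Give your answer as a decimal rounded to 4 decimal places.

0.3644

The likelihood of the observed sequence under each hypothesis: P(data | r = 3) = (6/9)(5/8)(3/7) = 0.17857; P(data | r = 4) = (5/9)(4/8)(4/7) = 0.15873; P(data | r = 5) = (4/9)(3/8)(5/7) = 0.11905; P(data | r = 7) = (2/9)(1/8)(7/7) = 0.027778; P(data | r = 8) = (1/9)(0/8) = 0.
Multiplying each by its prior: 2/9 · 0.17857 = 0.039683, 1/3 · 0.15873 = 0.05291, 1/9 · 0.11905 = 0.013228, 1/9 · 0.027778 = 0.0030864, 2/9 · 0 = 0; summing to 0.10891.
By Bayes' rule, P(r = 3 | data) = (0.039683) / (0.10891) = 0.36437.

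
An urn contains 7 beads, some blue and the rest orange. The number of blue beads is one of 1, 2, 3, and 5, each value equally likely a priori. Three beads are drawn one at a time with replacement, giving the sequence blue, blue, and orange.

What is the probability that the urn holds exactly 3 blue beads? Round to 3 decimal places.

0.321

Under each hypothesis, the probability of the observed sequence is: P(data | r = 1) = (1/7)(1/7)(6/7) = 6/343; P(data | r = 2) = (2/7)(2/7)(5/7) = 20/343; P(data | r = 3) = (3/7)(3/7)(4/7) = 36/343; P(data | r = 5) = (5/7)(5/7)(2/7) = 50/343.
Multiplying each by its prior: 1/4 · 6/343 = 3/686, 1/4 · 20/343 = 5/343, 1/4 · 36/343 = 9/343, 1/4 · 50/343 = 25/686; these sum to 4/49.
So P(r = 3 | data) = (9/343) / (4/49) = 9/28.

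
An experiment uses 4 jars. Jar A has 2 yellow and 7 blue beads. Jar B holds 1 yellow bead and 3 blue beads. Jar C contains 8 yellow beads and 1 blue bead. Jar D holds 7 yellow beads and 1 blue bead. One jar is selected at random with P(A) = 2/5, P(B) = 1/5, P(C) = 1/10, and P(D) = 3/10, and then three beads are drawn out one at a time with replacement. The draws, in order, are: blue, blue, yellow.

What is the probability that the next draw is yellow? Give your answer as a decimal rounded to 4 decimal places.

0.2703

The likelihood of the observed sequence under each hypothesis: P(data | jar A) = (7/9)(7/9)(2/9) = 0.13443; P(data | jar B) = (3/4)(3/4)(1/4) = 0.14062; P(data | jar C) = (1/9)(1/9)(8/9) = 0.010974; P(data | jar D) = (1/8)(1/8)(7/8) = 0.013672.
The prior-weighted likelihoods are 2/5 · 0.13443 = 0.053772, 1/5 · 0.14062 = 0.028125, 1/10 · 0.010974 = 0.0010974, 3/10 · 0.013672 = 0.0041016; summing to 0.087096.
Normalising, the posterior is P(jar A | data) = 0.61739, P(jar B | data) = 0.32292, P(jar C | data) = 0.0126, P(jar D | data) = 0.047092.
The predictive probability is P(yellow next | data) = (2/9)(0.61739) + (1/4)(0.32292) + (8/9)(0.0126) + (7/8)(0.047092) = 0.27033.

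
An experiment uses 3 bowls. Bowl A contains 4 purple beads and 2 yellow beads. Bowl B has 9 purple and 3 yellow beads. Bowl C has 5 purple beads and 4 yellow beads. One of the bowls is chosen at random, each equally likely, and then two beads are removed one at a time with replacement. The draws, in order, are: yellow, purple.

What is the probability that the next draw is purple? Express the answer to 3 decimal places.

For each hypothesis, P(data | H) works out to: P(data | bowl A) = (2/6)(4/6) = 0.22222; P(data | bowl B) = (3/12)(9/12) = 0.1875; P(data | bowl C) = (4/9)(5/9) = 0.24691.
Multiplying each by its prior: 1/3 · 0.22222 = 0.074074, 1/3 · 0.1875 = 0.0625, 1/3 · 0.24691 = 0.082305; these sum to 0.21888.
Normalising, the posterior is P(bowl A | data) = 0.33843, P(bowl B | data) = 0.28555, P(bowl C | data) = 0.37603.
The predictive probability is P(purple next | data) = (2/3)(0.33843) + (3/4)(0.28555) + (5/9)(0.37603) = 0.64868.

0.649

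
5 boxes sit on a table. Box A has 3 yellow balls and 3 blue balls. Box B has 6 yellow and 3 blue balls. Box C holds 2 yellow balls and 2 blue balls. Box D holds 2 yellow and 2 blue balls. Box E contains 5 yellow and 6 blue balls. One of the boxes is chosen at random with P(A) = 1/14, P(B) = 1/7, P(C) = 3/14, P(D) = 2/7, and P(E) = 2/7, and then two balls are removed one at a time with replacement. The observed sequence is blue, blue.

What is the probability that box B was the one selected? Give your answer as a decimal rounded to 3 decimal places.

0.065

Compute the likelihood of the observed sequence for each case: P(data | box A) = (3/6)(3/6) = 0.25; P(data | box B) = (3/9)(3/9) = 0.11111; P(data | box C) = (2/4)(2/4) = 0.25; P(data | box D) = (2/4)(2/4) = 0.25; P(data | box E) = (6/11)(6/11) = 0.29752.
Weighting by the prior gives 1/14 · 0.25 = 0.017857, 1/7 · 0.11111 = 0.015873, 3/14 · 0.25 = 0.053571, 2/7 · 0.25 = 0.071429, 2/7 · 0.29752 = 0.085006; these sum to 0.24374.
So P(box B | data) = (0.015873) / (0.24374) = 0.065124.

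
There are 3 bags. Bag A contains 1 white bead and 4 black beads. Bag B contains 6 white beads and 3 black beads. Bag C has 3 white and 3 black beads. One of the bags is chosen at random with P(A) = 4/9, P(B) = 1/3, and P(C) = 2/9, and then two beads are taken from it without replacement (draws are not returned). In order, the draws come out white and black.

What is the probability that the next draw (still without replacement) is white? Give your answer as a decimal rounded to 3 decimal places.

Compute the likelihood of the observed sequence for each case: P(data | bag A) = (1/5)(4/4) = 1/5; P(data | bag B) = (6/9)(3/8) = 1/4; P(data | bag C) = (3/6)(3/5) = 3/10.
The prior-weighted likelihoods are 4/9 · 1/5 = 4/45, 1/3 · 1/4 = 1/12, 2/9 · 3/10 = 1/15; summing to 43/180.
Dividing through by the total gives posterior P(bag A | data) = 16/43, P(bag B | data) = 15/43, P(bag C | data) = 12/43.
So P(white next | data) = Σ P(white next | H) P(H | data) = (0)(16/43) + (5/7)(15/43) + (1/2)(12/43) = 117/301.

0.389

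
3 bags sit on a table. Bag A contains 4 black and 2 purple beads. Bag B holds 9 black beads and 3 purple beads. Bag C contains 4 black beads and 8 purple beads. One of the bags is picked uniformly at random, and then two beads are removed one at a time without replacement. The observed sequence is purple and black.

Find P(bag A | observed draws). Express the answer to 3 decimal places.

0.374

For each hypothesis, P(data | H) works out to: P(data | bag A) = (2/6)(4/5) = 4/15; P(data | bag B) = (3/12)(9/11) = 9/44; P(data | bag C) = (8/12)(4/11) = 8/33.
Multiplying each by its prior: 1/3 · 4/15 = 4/45, 1/3 · 9/44 = 3/44, 1/3 · 8/33 = 8/99; summing to 157/660.
So P(bag A | data) = (4/45) / (157/660) = 176/471.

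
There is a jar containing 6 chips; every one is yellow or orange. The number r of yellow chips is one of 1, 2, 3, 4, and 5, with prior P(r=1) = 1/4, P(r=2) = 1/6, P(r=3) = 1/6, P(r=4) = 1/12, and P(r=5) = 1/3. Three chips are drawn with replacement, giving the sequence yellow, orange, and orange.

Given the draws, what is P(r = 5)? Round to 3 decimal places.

For each hypothesis, P(data | H) works out to: P(data | r = 1) = (1/6)(5/6)(5/6) = 0.11574; P(data | r = 2) = (2/6)(4/6)(4/6) = 0.14815; P(data | r = 3) = (3/6)(3/6)(3/6) = 0.125; P(data | r = 4) = (4/6)(2/6)(2/6) = 0.074074; P(data | r = 5) = (5/6)(1/6)(1/6) = 0.023148.
Weighting by the prior gives 1/4 · 0.11574 = 0.028935, 1/6 · 0.14815 = 0.024691, 1/6 · 0.125 = 0.020833, 1/12 · 0.074074 = 0.0061728, 1/3 · 0.023148 = 0.007716; with total 0.088349.
By Bayes' rule, P(r = 5 | data) = (0.007716) / (0.088349) = 0.087336.

0.087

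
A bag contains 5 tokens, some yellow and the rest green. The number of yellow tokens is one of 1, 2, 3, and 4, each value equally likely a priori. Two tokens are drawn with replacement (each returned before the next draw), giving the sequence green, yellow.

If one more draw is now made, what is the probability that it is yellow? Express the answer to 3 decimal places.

0.500

Under each hypothesis, the probability of the observed sequence is: P(data | r = 1) = (4/5)(1/5) = 4/25; P(data | r = 2) = (3/5)(2/5) = 6/25; P(data | r = 3) = (2/5)(3/5) = 6/25; P(data | r = 4) = (1/5)(4/5) = 4/25.
The prior-weighted likelihoods are 1/4 · 4/25 = 1/25, 1/4 · 6/25 = 3/50, 1/4 · 6/25 = 3/50, 1/4 · 4/25 = 1/25; these sum to 1/5.
Dividing through by the total gives posterior P(r = 1 | data) = 1/5, P(r = 2 | data) = 3/10, P(r = 3 | data) = 3/10, P(r = 4 | data) = 1/5.
Averaging over the posterior, P(yellow next | data) = (1/5)(1/5) + (2/5)(3/10) + (3/5)(3/10) + (4/5)(1/5) = 1/2.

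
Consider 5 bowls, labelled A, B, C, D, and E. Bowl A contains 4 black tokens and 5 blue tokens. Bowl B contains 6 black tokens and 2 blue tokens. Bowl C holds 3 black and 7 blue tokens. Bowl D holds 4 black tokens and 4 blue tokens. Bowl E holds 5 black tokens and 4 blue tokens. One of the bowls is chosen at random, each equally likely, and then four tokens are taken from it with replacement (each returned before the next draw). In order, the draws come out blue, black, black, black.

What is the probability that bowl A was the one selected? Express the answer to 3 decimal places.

0.156

Compute the likelihood of the observed sequence for each case: P(data | bowl A) = (5/9)(4/9)(4/9)(4/9) = 0.048773; P(data | bowl B) = (2/8)(6/8)(6/8)(6/8) = 0.10547; P(data | bowl C) = (7/10)(3/10)(3/10)(3/10) = 0.0189; P(data | bowl D) = (4/8)(4/8)(4/8)(4/8) = 0.0625; P(data | bowl E) = (4/9)(5/9)(5/9)(5/9) = 0.076208.
Weighting by the prior gives 1/5 · 0.048773 = 0.0097546, 1/5 · 0.10547 = 0.021094, 1/5 · 0.0189 = 0.00378, 1/5 · 0.0625 = 0.0125, 1/5 · 0.076208 = 0.015242; these sum to 0.06237.
So P(bowl A | data) = (0.0097546) / (0.06237) = 0.1564.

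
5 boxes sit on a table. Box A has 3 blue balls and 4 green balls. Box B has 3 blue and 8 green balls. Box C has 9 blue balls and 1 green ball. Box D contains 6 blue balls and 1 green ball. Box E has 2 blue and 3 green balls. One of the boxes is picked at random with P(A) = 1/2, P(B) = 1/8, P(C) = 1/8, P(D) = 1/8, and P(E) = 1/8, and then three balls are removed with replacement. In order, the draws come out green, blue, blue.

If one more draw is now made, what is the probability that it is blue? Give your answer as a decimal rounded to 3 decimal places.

The likelihood of the observed sequence under each hypothesis: P(data | box A) = (4/7)(3/7)(3/7) = 0.10496; P(data | box B) = (8/11)(3/11)(3/11) = 0.054095; P(data | box C) = (1/10)(9/10)(9/10) = 0.081; P(data | box D) = (1/7)(6/7)(6/7) = 0.10496; P(data | box E) = (3/5)(2/5)(2/5) = 0.096.
Multiplying each by its prior: 1/2 · 0.10496 = 0.052478, 1/8 · 0.054095 = 0.0067618, 1/8 · 0.081 = 0.010125, 1/8 · 0.10496 = 0.01312, 1/8 · 0.096 = 0.012; these sum to 0.094485.
Dividing through by the total gives posterior P(box A | data) = 0.55542, P(box B | data) = 0.071566, P(box C | data) = 0.10716, P(box D | data) = 0.13885, P(box E | data) = 0.127.
Averaging over the posterior, P(blue next | data) = (3/7)(0.55542) + (3/11)(0.071566) + (9/10)(0.10716) + (6/7)(0.13885) + (2/5)(0.127) = 0.52382.

0.524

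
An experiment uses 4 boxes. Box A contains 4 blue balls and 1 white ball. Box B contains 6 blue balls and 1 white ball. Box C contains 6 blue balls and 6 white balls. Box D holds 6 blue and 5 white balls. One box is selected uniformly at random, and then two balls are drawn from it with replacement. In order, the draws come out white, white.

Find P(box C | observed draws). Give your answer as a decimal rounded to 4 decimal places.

0.4835

Under each hypothesis, the probability of the observed sequence is: P(data | box A) = (1/5)(1/5) = 0.04; P(data | box B) = (1/7)(1/7) = 0.020408; P(data | box C) = (6/12)(6/12) = 0.25; P(data | box D) = (5/11)(5/11) = 0.20661.
Multiplying each by its prior: 1/4 · 0.04 = 0.01, 1/4 · 0.020408 = 0.005102, 1/4 · 0.25 = 0.0625, 1/4 · 0.20661 = 0.051653; summing to 0.12925.
Hence P(box C | data) = (0.0625) / (0.12925) = 0.48354.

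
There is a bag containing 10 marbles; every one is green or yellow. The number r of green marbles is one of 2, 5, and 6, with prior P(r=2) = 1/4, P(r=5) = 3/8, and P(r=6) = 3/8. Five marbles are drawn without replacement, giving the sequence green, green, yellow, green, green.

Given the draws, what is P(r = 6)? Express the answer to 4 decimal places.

Under each hypothesis, the probability of the observed sequence is: P(data | r = 2) = (2/10)(1/9)(8/8)(0/7) = 0; P(data | r = 5) = (5/10)(4/9)(5/8)(3/7)(2/6) = 5/252; P(data | r = 6) = (6/10)(5/9)(4/8)(4/7)(3/6) = 1/21.
Multiplying each by its prior: 1/4 · 0 = 0, 3/8 · 5/252 = 5/672, 3/8 · 1/21 = 1/56; these sum to 17/672.
So P(r = 6 | data) = (1/56) / (17/672) = 12/17.

0.7059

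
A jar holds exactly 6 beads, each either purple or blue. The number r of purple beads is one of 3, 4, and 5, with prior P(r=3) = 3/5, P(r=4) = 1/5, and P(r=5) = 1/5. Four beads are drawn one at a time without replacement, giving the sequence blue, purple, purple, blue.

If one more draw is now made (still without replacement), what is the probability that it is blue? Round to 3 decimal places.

Compute the likelihood of the observed sequence for each case: P(data | r = 3) = (3/6)(3/5)(2/4)(2/3) = 1/10; P(data | r = 4) = (2/6)(4/5)(3/4)(1/3) = 1/15; P(data | r = 5) = (1/6)(5/5)(4/4)(0/3) = 0.
The prior-weighted likelihoods are 3/5 · 1/10 = 3/50, 1/5 · 1/15 = 1/75, 1/5 · 0 = 0; with total 11/150.
The posterior is then P(r = 3 | data) = 9/11, P(r = 4 | data) = 2/11, P(r = 5 | data) = 0.
So P(blue next | data) = Σ P(blue next | H) P(H | data) = (1/2)(9/11) + (0)(2/11) = 9/22.

0.409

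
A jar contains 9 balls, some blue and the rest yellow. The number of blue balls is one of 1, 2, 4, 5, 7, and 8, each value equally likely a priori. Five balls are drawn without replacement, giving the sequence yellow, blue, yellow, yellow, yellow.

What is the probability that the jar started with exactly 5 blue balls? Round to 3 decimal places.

0.030

Under each hypothesis, the probability of the observed sequence is: P(data | r = 1) = (8/9)(1/8)(7/7)(6/6)(5/5) = 1/9; P(data | r = 2) = (7/9)(2/8)(6/7)(5/6)(4/5) = 1/9; P(data | r = 4) = (5/9)(4/8)(4/7)(3/6)(2/5) = 2/63; P(data | r = 5) = (4/9)(5/8)(3/7)(2/6)(1/5) = 1/126; P(data | r = 7) = (2/9)(7/8)(1/7)(0/6) = 0; P(data | r = 8) = (1/9)(8/8)(0/7) = 0.
Weighting by the prior gives 1/6 · 1/9 = 1/54, 1/6 · 1/9 = 1/54, 1/6 · 2/63 = 1/189, 1/6 · 1/126 = 1/756, 1/6 · 0 = 0, 1/6 · 0 = 0; with total 11/252.
Hence P(r = 5 | data) = (1/756) / (11/252) = 1/33.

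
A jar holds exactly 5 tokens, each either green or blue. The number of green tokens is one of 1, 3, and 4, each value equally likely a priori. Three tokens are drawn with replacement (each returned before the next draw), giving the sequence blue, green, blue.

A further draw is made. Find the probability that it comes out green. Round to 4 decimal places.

0.4250

Compute the likelihood of the observed sequence for each case: P(data | r = 1) = (4/5)(1/5)(4/5) = 16/125; P(data | r = 3) = (2/5)(3/5)(2/5) = 12/125; P(data | r = 4) = (1/5)(4/5)(1/5) = 4/125.
Weighting by the prior gives 1/3 · 16/125 = 16/375, 1/3 · 12/125 = 4/125, 1/3 · 4/125 = 4/375; summing to 32/375.
Dividing through by the total gives posterior P(r = 1 | data) = 1/2, P(r = 3 | data) = 3/8, P(r = 4 | data) = 1/8.
So P(green next | data) = Σ P(green next | H) P(H | data) = (1/5)(1/2) + (3/5)(3/8) + (4/5)(1/8) = 17/40.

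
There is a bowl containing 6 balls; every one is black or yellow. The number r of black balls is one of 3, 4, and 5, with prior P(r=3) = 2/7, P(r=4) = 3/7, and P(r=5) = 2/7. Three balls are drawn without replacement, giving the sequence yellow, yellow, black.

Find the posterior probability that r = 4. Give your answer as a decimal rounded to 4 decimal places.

The likelihood of the observed sequence under each hypothesis: P(data | r = 3) = (3/6)(2/5)(3/4) = 3/20; P(data | r = 4) = (2/6)(1/5)(4/4) = 1/15; P(data | r = 5) = (1/6)(0/5) = 0.
Multiplying each by its prior: 2/7 · 3/20 = 3/70, 3/7 · 1/15 = 1/35, 2/7 · 0 = 0; these sum to 1/14.
By Bayes' rule, P(r = 4 | data) = (1/35) / (1/14) = 2/5.

0.4000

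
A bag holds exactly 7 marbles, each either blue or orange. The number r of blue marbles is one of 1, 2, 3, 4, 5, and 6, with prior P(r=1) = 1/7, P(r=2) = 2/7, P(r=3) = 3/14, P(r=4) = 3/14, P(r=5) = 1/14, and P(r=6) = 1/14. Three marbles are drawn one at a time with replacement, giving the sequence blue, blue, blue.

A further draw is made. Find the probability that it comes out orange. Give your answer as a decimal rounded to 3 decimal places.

0.339

The likelihood of the observed sequence under each hypothesis: P(data | r = 1) = (1/7)(1/7)(1/7) = 0.0029155; P(data | r = 2) = (2/7)(2/7)(2/7) = 0.023324; P(data | r = 3) = (3/7)(3/7)(3/7) = 0.078717; P(data | r = 4) = (4/7)(4/7)(4/7) = 0.18659; P(data | r = 5) = (5/7)(5/7)(5/7) = 0.36443; P(data | r = 6) = (6/7)(6/7)(6/7) = 0.62974.
Weighting by the prior gives 1/7 · 0.0029155 = 0.00041649, 2/7 · 0.023324 = 0.0066639, 3/14 · 0.078717 = 0.016868, 3/14 · 0.18659 = 0.039983, 1/14 · 0.36443 = 0.026031, 1/14 · 0.62974 = 0.044981; with total 0.13494.
Dividing through by the total gives posterior P(r = 1 | data) = 0.0030864, P(r = 2 | data) = 0.049383, P(r = 3 | data) = 0.125, P(r = 4 | data) = 0.2963, P(r = 5 | data) = 0.1929, P(r = 6 | data) = 0.33333.
Averaging over the posterior, P(orange next | data) = (6/7)(0.0030864) + (5/7)(0.049383) + (4/7)(0.125) + (3/7)(0.2963) + (2/7)(0.1929) + (1/7)(0.33333) = 0.33907.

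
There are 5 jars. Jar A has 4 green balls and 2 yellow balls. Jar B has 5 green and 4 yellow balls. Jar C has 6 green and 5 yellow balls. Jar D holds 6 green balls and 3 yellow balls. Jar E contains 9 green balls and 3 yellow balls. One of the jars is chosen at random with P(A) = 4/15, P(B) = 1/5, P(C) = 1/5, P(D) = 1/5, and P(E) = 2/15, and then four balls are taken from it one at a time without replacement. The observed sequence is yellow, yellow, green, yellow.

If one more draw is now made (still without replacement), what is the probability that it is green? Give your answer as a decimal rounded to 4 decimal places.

Under each hypothesis, the probability of the observed sequence is: P(data | jar A) = (2/6)(1/5)(4/4)(0/3) = 0; P(data | jar B) = (4/9)(3/8)(5/7)(2/6) = 0.039683; P(data | jar C) = (5/11)(4/10)(6/9)(3/8) = 0.045455; P(data | jar D) = (3/9)(2/8)(6/7)(1/6) = 0.011905; P(data | jar E) = (3/12)(2/11)(9/10)(1/9) = 0.0045455.
The prior-weighted likelihoods are 4/15 · 0 = 0, 1/5 · 0.039683 = 0.0079365, 1/5 · 0.045455 = 0.0090909, 1/5 · 0.011905 = 0.002381, 2/15 · 0.0045455 = 0.00060606; with total 0.020014.
The posterior is then P(jar A | data) = 0, P(jar B | data) = 0.39654, P(jar C | data) = 0.45422, P(jar D | data) = 0.11896, P(jar E | data) = 0.030281.
So P(green next | data) = Σ P(green next | H) P(H | data) = (4/5)(0.39654) + (5/7)(0.45422) + (1)(0.11896) + (1)(0.030281) = 0.79092.

0.7909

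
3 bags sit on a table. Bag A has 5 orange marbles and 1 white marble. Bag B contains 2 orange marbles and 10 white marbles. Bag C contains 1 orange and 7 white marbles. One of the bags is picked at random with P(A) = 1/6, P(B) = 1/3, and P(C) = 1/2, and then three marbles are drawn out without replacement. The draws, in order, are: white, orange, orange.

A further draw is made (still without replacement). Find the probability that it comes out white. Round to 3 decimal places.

For each hypothesis, P(data | H) works out to: P(data | bag A) = (1/6)(5/5)(4/4) = 1/6; P(data | bag B) = (10/12)(2/11)(1/10) = 1/66; P(data | bag C) = (7/8)(1/7)(0/6) = 0.
Multiplying each by its prior: 1/6 · 1/6 = 1/36, 1/3 · 1/66 = 1/198, 1/2 · 0 = 0; these sum to 13/396.
Normalising, the posterior is P(bag A | data) = 11/13, P(bag B | data) = 2/13, P(bag C | data) = 0.
So P(white next | data) = Σ P(white next | H) P(H | data) = (0)(11/13) + (1)(2/13) = 2/13.

0.154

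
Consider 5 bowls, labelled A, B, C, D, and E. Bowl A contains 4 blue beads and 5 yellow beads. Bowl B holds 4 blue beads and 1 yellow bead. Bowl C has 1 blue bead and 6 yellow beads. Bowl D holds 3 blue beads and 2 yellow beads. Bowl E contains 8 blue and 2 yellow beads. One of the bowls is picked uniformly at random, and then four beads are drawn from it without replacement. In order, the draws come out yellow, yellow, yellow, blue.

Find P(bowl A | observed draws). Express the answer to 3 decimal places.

The likelihood of the observed sequence under each hypothesis: P(data | bowl A) = (5/9)(4/8)(3/7)(4/6) = 5/63; P(data | bowl B) = (1/5)(0/4) = 0; P(data | bowl C) = (6/7)(5/6)(4/5)(1/4) = 1/7; P(data | bowl D) = (2/5)(1/4)(0/3) = 0; P(data | bowl E) = (2/10)(1/9)(0/8) = 0.
Multiplying each by its prior: 1/5 · 5/63 = 1/63, 1/5 · 0 = 0, 1/5 · 1/7 = 1/35, 1/5 · 0 = 0, 1/5 · 0 = 0; summing to 2/45.
So P(bowl A | data) = (1/63) / (2/45) = 5/14.

0.357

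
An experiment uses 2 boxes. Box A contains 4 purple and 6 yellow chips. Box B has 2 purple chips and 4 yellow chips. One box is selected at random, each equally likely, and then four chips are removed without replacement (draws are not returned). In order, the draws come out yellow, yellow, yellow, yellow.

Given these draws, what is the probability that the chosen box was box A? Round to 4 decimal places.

Under each hypothesis, the probability of the observed sequence is: P(data | box A) = (6/10)(5/9)(4/8)(3/7) = 1/14; P(data | box B) = (4/6)(3/5)(2/4)(1/3) = 1/15.
Weighting by the prior gives 1/2 · 1/14 = 1/28, 1/2 · 1/15 = 1/30; summing to 29/420.
Therefore the posterior P(box A | data) = (1/28) / (29/420) = 15/29.

0.5172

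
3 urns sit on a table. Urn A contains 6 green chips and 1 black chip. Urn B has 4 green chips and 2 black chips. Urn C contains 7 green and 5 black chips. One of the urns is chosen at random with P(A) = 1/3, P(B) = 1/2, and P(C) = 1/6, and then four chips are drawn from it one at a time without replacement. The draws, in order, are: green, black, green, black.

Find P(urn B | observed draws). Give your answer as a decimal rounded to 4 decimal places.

0.7388

For each hypothesis, P(data | H) works out to: P(data | urn A) = (6/7)(1/6)(5/5)(0/4) = 0; P(data | urn B) = (4/6)(2/5)(3/4)(1/3) = 0.066667; P(data | urn C) = (7/12)(5/11)(6/10)(4/9) = 0.070707.
Weighting by the prior gives 1/3 · 0 = 0, 1/2 · 0.066667 = 0.033333, 1/6 · 0.070707 = 0.011785; with total 0.045118.
So P(urn B | data) = (0.033333) / (0.045118) = 0.73881.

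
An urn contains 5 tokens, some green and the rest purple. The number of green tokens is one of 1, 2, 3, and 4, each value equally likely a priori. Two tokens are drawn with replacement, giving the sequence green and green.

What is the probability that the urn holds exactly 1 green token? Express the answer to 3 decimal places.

0.033

Under each hypothesis, the probability of the observed sequence is: P(data | r = 1) = (1/5)(1/5) = 1/25; P(data | r = 2) = (2/5)(2/5) = 4/25; P(data | r = 3) = (3/5)(3/5) = 9/25; P(data | r = 4) = (4/5)(4/5) = 16/25.
The prior-weighted likelihoods are 1/4 · 1/25 = 1/100, 1/4 · 4/25 = 1/25, 1/4 · 9/25 = 9/100, 1/4 · 16/25 = 4/25; these sum to 3/10.
By Bayes' rule, P(r = 1 | data) = (1/100) / (3/10) = 1/30.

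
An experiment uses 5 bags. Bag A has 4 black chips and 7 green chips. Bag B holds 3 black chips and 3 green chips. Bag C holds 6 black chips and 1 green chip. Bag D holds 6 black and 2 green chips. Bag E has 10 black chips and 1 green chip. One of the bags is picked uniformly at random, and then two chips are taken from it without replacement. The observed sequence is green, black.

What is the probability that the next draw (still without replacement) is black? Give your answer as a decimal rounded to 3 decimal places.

0.646

Compute the likelihood of the observed sequence for each case: P(data | bag A) = (7/11)(4/10) = 0.25455; P(data | bag B) = (3/6)(3/5) = 0.3; P(data | bag C) = (1/7)(6/6) = 0.14286; P(data | bag D) = (2/8)(6/7) = 0.21429; P(data | bag E) = (1/11)(10/10) = 0.090909.
The prior-weighted likelihoods are 1/5 · 0.25455 = 0.050909, 1/5 · 0.3 = 0.06, 1/5 · 0.14286 = 0.028571, 1/5 · 0.21429 = 0.042857, 1/5 · 0.090909 = 0.018182; these sum to 0.20052.
The posterior is then P(bag A | data) = 0.25389, P(bag B | data) = 0.29922, P(bag C | data) = 0.14249, P(bag D | data) = 0.21373, P(bag E | data) = 0.090674.
So P(black next | data) = Σ P(black next | H) P(H | data) = (1/3)(0.25389) + (1/2)(0.29922) + (1)(0.14249) + (5/6)(0.21373) + (1)(0.090674) = 0.64551.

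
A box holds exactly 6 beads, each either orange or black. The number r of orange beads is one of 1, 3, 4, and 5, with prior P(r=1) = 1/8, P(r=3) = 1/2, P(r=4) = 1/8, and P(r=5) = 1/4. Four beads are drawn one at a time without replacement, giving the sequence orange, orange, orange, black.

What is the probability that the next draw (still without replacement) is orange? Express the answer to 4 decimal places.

For each hypothesis, P(data | H) works out to: P(data | r = 1) = (1/6)(0/5) = 0; P(data | r = 3) = (3/6)(2/5)(1/4)(3/3) = 1/20; P(data | r = 4) = (4/6)(3/5)(2/4)(2/3) = 2/15; P(data | r = 5) = (5/6)(4/5)(3/4)(1/3) = 1/6.
The prior-weighted likelihoods are 1/8 · 0 = 0, 1/2 · 1/20 = 1/40, 1/8 · 2/15 = 1/60, 1/4 · 1/6 = 1/24; with total 1/12.
The posterior is then P(r = 1 | data) = 0, P(r = 3 | data) = 3/10, P(r = 4 | data) = 1/5, P(r = 5 | data) = 1/2.
So P(orange next | data) = Σ P(orange next | H) P(H | data) = (0)(3/10) + (1/2)(1/5) + (1)(1/2) = 3/5.

0.6000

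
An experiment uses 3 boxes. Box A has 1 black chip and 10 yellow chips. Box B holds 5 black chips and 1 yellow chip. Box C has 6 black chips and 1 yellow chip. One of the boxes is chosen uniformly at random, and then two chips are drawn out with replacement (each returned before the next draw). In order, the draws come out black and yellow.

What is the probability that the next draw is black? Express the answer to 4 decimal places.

0.6634

For each hypothesis, P(data | H) works out to: P(data | box A) = (1/11)(10/11) = 0.082645; P(data | box B) = (5/6)(1/6) = 0.13889; P(data | box C) = (6/7)(1/7) = 0.12245.
The prior-weighted likelihoods are 1/3 · 0.082645 = 0.027548, 1/3 · 0.13889 = 0.046296, 1/3 · 0.12245 = 0.040816; these sum to 0.11466.
Normalising, the posterior is P(box A | data) = 0.24026, P(box B | data) = 0.40377, P(box C | data) = 0.35597.
Averaging over the posterior, P(black next | data) = (1/11)(0.24026) + (5/6)(0.40377) + (6/7)(0.35597) = 0.66344.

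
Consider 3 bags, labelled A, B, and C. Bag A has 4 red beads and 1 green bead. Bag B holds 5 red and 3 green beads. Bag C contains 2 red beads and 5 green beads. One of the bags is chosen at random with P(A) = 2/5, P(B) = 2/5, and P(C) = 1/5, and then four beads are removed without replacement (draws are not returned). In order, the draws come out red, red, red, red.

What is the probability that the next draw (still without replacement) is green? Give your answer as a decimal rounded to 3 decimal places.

The likelihood of the observed sequence under each hypothesis: P(data | bag A) = (4/5)(3/4)(2/3)(1/2) = 1/5; P(data | bag B) = (5/8)(4/7)(3/6)(2/5) = 1/14; P(data | bag C) = (2/7)(1/6)(0/5) = 0.
Weighting by the prior gives 2/5 · 1/5 = 2/25, 2/5 · 1/14 = 1/35, 1/5 · 0 = 0; these sum to 19/175.
The posterior is then P(bag A | data) = 14/19, P(bag B | data) = 5/19, P(bag C | data) = 0.
Averaging over the posterior, P(green next | data) = (1)(14/19) + (3/4)(5/19) = 71/76.

0.934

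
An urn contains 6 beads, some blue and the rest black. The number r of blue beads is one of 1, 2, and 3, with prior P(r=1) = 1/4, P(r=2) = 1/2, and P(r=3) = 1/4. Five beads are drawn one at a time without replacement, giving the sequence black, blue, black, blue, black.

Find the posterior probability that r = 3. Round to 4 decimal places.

Compute the likelihood of the observed sequence for each case: P(data | r = 1) = (5/6)(1/5)(4/4)(0/3) = 0; P(data | r = 2) = (4/6)(2/5)(3/4)(1/3)(2/2) = 1/15; P(data | r = 3) = (3/6)(3/5)(2/4)(2/3)(1/2) = 1/20.
The prior-weighted likelihoods are 1/4 · 0 = 0, 1/2 · 1/15 = 1/30, 1/4 · 1/20 = 1/80; with total 11/240.
By Bayes' rule, P(r = 3 | data) = (1/80) / (11/240) = 3/11.

0.2727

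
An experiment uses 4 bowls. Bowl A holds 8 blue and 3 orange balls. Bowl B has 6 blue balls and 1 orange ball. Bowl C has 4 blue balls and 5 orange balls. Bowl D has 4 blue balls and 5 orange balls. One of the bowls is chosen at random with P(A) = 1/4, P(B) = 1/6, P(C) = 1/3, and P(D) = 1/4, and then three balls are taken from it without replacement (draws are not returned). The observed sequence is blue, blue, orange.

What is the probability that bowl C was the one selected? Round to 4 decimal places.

For each hypothesis, P(data | H) works out to: P(data | bowl A) = (8/11)(7/10)(3/9) = 0.1697; P(data | bowl B) = (6/7)(5/6)(1/5) = 0.14286; P(data | bowl C) = (4/9)(3/8)(5/7) = 0.11905; P(data | bowl D) = (4/9)(3/8)(5/7) = 0.11905.
Weighting by the prior gives 1/4 · 0.1697 = 0.042424, 1/6 · 0.14286 = 0.02381, 1/3 · 0.11905 = 0.039683, 1/4 · 0.11905 = 0.029762; with total 0.13568.
Therefore the posterior P(bowl C | data) = (0.039683) / (0.13568) = 0.29248.

0.2925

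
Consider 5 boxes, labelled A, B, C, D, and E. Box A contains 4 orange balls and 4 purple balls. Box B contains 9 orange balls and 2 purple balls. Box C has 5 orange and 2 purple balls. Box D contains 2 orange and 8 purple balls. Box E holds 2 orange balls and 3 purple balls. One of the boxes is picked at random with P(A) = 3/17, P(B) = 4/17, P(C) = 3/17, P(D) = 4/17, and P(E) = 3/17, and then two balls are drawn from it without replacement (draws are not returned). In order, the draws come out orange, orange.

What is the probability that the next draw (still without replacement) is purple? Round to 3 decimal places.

Compute the likelihood of the observed sequence for each case: P(data | box A) = (4/8)(3/7) = 0.21429; P(data | box B) = (9/11)(8/10) = 0.65455; P(data | box C) = (5/7)(4/6) = 0.47619; P(data | box D) = (2/10)(1/9) = 0.022222; P(data | box E) = (2/5)(1/4) = 0.1.
Weighting by the prior gives 3/17 · 0.21429 = 0.037815, 4/17 · 0.65455 = 0.15401, 3/17 · 0.47619 = 0.084034, 4/17 · 0.022222 = 0.0052288, 3/17 · 0.1 = 0.017647; with total 0.29874.
The posterior is then P(box A | data) = 0.12658, P(box B | data) = 0.51554, P(box C | data) = 0.2813, P(box D | data) = 0.017503, P(box E | data) = 0.059073.
The predictive probability is P(purple next | data) = (2/3)(0.12658) + (2/9)(0.51554) + (2/5)(0.2813) + (1)(0.017503) + (1)(0.059073) = 0.38805.

0.388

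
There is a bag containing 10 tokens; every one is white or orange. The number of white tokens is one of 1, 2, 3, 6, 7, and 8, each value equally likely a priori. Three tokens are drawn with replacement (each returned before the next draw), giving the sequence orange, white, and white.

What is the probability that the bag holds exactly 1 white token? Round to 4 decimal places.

0.0172

Compute the likelihood of the observed sequence for each case: P(data | r = 1) = (9/10)(1/10)(1/10) = 0.009; P(data | r = 2) = (8/10)(2/10)(2/10) = 0.032; P(data | r = 3) = (7/10)(3/10)(3/10) = 0.063; P(data | r = 6) = (4/10)(6/10)(6/10) = 0.144; P(data | r = 7) = (3/10)(7/10)(7/10) = 0.147; P(data | r = 8) = (2/10)(8/10)(8/10) = 0.128.
The prior-weighted likelihoods are 1/6 · 0.009 = 0.0015, 1/6 · 0.032 = 0.0053333, 1/6 · 0.063 = 0.0105, 1/6 · 0.144 = 0.024, 1/6 · 0.147 = 0.0245, 1/6 · 0.128 = 0.021333; these sum to 0.087167.
Hence P(r = 1 | data) = (0.0015) / (0.087167) = 0.017208.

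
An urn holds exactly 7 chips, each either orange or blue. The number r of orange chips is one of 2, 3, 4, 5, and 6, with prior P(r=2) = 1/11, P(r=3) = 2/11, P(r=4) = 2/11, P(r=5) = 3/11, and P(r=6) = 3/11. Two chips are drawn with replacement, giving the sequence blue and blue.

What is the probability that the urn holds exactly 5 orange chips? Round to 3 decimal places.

For each hypothesis, P(data | H) works out to: P(data | r = 2) = (5/7)(5/7) = 25/49; P(data | r = 3) = (4/7)(4/7) = 16/49; P(data | r = 4) = (3/7)(3/7) = 9/49; P(data | r = 5) = (2/7)(2/7) = 4/49; P(data | r = 6) = (1/7)(1/7) = 1/49.
Multiplying each by its prior: 1/11 · 25/49 = 25/539, 2/11 · 16/49 = 32/539, 2/11 · 9/49 = 18/539, 3/11 · 4/49 = 12/539, 3/11 · 1/49 = 3/539; summing to 90/539.
By Bayes' rule, P(r = 5 | data) = (12/539) / (90/539) = 2/15.

0.133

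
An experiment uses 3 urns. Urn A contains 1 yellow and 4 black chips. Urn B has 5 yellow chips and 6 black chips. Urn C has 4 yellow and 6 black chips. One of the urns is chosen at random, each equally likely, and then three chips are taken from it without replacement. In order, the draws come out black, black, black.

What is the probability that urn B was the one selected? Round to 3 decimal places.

0.176

The likelihood of the observed sequence under each hypothesis: P(data | urn A) = (4/5)(3/4)(2/3) = 2/5; P(data | urn B) = (6/11)(5/10)(4/9) = 4/33; P(data | urn C) = (6/10)(5/9)(4/8) = 1/6.
Multiplying each by its prior: 1/3 · 2/5 = 2/15, 1/3 · 4/33 = 4/99, 1/3 · 1/6 = 1/18; summing to 227/990.
By Bayes' rule, P(urn B | data) = (4/99) / (227/990) = 40/227.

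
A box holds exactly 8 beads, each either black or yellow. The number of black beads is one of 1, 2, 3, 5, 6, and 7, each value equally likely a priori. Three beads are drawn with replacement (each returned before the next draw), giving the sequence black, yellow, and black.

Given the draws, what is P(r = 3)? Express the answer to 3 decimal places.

0.165

Under each hypothesis, the probability of the observed sequence is: P(data | r = 1) = (1/8)(7/8)(1/8) = 0.013672; P(data | r = 2) = (2/8)(6/8)(2/8) = 0.046875; P(data | r = 3) = (3/8)(5/8)(3/8) = 0.087891; P(data | r = 5) = (5/8)(3/8)(5/8) = 0.14648; P(data | r = 6) = (6/8)(2/8)(6/8) = 0.14062; P(data | r = 7) = (7/8)(1/8)(7/8) = 0.095703.
The prior-weighted likelihoods are 1/6 · 0.013672 = 0.0022786, 1/6 · 0.046875 = 0.0078125, 1/6 · 0.087891 = 0.014648, 1/6 · 0.14648 = 0.024414, 1/6 · 0.14062 = 0.023438, 1/6 · 0.095703 = 0.015951; summing to 0.088542.
Therefore the posterior P(r = 3 | data) = (0.014648) / (0.088542) = 0.16544.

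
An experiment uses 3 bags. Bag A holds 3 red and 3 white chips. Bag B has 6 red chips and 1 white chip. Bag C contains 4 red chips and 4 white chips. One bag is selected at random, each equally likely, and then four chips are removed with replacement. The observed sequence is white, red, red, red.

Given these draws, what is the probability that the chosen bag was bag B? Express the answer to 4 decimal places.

0.4185

For each hypothesis, P(data | H) works out to: P(data | bag A) = (3/6)(3/6)(3/6)(3/6) = 0.0625; P(data | bag B) = (1/7)(6/7)(6/7)(6/7) = 0.089963; P(data | bag C) = (4/8)(4/8)(4/8)(4/8) = 0.0625.
Multiplying each by its prior: 1/3 · 0.0625 = 0.020833, 1/3 · 0.089963 = 0.029988, 1/3 · 0.0625 = 0.020833; these sum to 0.071654.
So P(bag B | data) = (0.029988) / (0.071654) = 0.4185.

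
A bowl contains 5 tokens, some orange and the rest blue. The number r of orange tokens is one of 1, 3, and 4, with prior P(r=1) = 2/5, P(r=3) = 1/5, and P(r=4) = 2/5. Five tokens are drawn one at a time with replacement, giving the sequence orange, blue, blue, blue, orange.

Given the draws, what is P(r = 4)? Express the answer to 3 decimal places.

The likelihood of the observed sequence under each hypothesis: P(data | r = 1) = (1/5)(4/5)(4/5)(4/5)(1/5) = 0.02048; P(data | r = 3) = (3/5)(2/5)(2/5)(2/5)(3/5) = 0.02304; P(data | r = 4) = (4/5)(1/5)(1/5)(1/5)(4/5) = 0.00512.
Multiplying each by its prior: 2/5 · 0.02048 = 0.008192, 1/5 · 0.02304 = 0.004608, 2/5 · 0.00512 = 0.002048; summing to 0.014848.
Therefore the posterior P(r = 4 | data) = (0.002048) / (0.014848) = 0.13793.

0.138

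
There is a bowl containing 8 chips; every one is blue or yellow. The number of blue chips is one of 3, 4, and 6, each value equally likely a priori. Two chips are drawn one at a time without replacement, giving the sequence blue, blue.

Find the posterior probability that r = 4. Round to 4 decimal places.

For each hypothesis, P(data | H) works out to: P(data | r = 3) = (3/8)(2/7) = 3/28; P(data | r = 4) = (4/8)(3/7) = 3/14; P(data | r = 6) = (6/8)(5/7) = 15/28.
The prior-weighted likelihoods are 1/3 · 3/28 = 1/28, 1/3 · 3/14 = 1/14, 1/3 · 15/28 = 5/28; with total 2/7.
Therefore the posterior P(r = 4 | data) = (1/14) / (2/7) = 1/4.

0.2500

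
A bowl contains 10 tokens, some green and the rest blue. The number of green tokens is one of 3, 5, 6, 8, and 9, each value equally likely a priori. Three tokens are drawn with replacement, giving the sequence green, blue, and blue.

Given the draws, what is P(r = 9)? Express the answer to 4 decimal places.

Under each hypothesis, the probability of the observed sequence is: P(data | r = 3) = (3/10)(7/10)(7/10) = 0.147; P(data | r = 5) = (5/10)(5/10)(5/10) = 0.125; P(data | r = 6) = (6/10)(4/10)(4/10) = 0.096; P(data | r = 8) = (8/10)(2/10)(2/10) = 0.032; P(data | r = 9) = (9/10)(1/10)(1/10) = 0.009.
Multiplying each by its prior: 1/5 · 0.147 = 0.0294, 1/5 · 0.125 = 0.025, 1/5 · 0.096 = 0.0192, 1/5 · 0.032 = 0.0064, 1/5 · 0.009 = 0.0018; with total 0.0818.
So P(r = 9 | data) = (0.0018) / (0.0818) = 0.022005.

0.0220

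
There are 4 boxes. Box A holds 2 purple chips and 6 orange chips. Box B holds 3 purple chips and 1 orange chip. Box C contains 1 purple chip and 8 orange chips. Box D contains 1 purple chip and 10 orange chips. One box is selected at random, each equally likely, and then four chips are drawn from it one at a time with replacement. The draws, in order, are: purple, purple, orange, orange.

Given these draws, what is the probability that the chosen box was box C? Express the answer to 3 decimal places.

For each hypothesis, P(data | H) works out to: P(data | box A) = (2/8)(2/8)(6/8)(6/8) = 0.035156; P(data | box B) = (3/4)(3/4)(1/4)(1/4) = 0.035156; P(data | box C) = (1/9)(1/9)(8/9)(8/9) = 0.0097546; P(data | box D) = (1/11)(1/11)(10/11)(10/11) = 0.0068301.
The prior-weighted likelihoods are 1/4 · 0.035156 = 0.0087891, 1/4 · 0.035156 = 0.0087891, 1/4 · 0.0097546 = 0.0024387, 1/4 · 0.0068301 = 0.0017075; these sum to 0.021724.
By Bayes' rule, P(box C | data) = (0.0024387) / (0.021724) = 0.11225.

0.112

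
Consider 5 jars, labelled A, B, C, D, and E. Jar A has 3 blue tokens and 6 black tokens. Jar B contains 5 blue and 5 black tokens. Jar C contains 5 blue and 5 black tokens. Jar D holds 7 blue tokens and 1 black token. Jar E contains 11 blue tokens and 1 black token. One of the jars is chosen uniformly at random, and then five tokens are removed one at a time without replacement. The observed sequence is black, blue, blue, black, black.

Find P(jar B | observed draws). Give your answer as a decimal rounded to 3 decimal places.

0.313

For each hypothesis, P(data | H) works out to: P(data | jar A) = (6/9)(3/8)(2/7)(5/6)(4/5) = 1/21; P(data | jar B) = (5/10)(5/9)(4/8)(4/7)(3/6) = 5/126; P(data | jar C) = (5/10)(5/9)(4/8)(4/7)(3/6) = 5/126; P(data | jar D) = (1/8)(7/7)(6/6)(0/5) = 0; P(data | jar E) = (1/12)(11/11)(10/10)(0/9) = 0.
Multiplying each by its prior: 1/5 · 1/21 = 1/105, 1/5 · 5/126 = 1/126, 1/5 · 5/126 = 1/126, 1/5 · 0 = 0, 1/5 · 0 = 0; with total 8/315.
So P(jar B | data) = (1/126) / (8/315) = 5/16.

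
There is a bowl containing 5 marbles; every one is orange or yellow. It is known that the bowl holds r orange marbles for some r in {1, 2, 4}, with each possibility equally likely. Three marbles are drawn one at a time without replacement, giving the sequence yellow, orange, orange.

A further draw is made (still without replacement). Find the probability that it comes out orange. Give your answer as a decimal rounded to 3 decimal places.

The likelihood of the observed sequence under each hypothesis: P(data | r = 1) = (4/5)(1/4)(0/3) = 0; P(data | r = 2) = (3/5)(2/4)(1/3) = 1/10; P(data | r = 4) = (1/5)(4/4)(3/3) = 1/5.
Weighting by the prior gives 1/3 · 0 = 0, 1/3 · 1/10 = 1/30, 1/3 · 1/5 = 1/15; these sum to 1/10.
Normalising, the posterior is P(r = 1 | data) = 0, P(r = 2 | data) = 1/3, P(r = 4 | data) = 2/3.
The predictive probability is P(orange next | data) = (0)(1/3) + (1)(2/3) = 2/3.

0.667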